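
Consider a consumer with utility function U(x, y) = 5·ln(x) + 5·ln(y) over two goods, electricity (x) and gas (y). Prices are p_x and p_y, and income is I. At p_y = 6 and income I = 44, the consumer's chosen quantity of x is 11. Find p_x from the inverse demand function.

The MRS is y/x. Set MRS = p_x/p_y.
So 5·p_y·y = 5·p_x·x; combined with the budget, a share 0.5 of income goes to x.
Demand: x*(p_x,p_y,I) = 0.5·I/p_x and y* = 0.5·I/p_y.
Set x* = 11 in the demand function and solve for p_x: p_x = 2.

p_x = 2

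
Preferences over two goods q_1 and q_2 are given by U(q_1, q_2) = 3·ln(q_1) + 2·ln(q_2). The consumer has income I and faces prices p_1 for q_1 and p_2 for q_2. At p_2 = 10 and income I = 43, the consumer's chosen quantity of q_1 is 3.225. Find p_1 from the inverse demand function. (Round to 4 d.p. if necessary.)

MU_q_1/MU_q_2 = (3·q_2)/(2·q_1); tangency sets this equal to p_1/p_2.
Rearranging, p_2·q_2 = (2/3)·p_1·q_1. Substituting into the budget gives p_1·q_1·(1 + (2/3)) = I.
Demand: q_1*(p_1,p_2,I) = 0.6·I/p_1 and q_2* = 0.4·I/p_2.
Set q_1* = 3.225 in the demand function and solve for p_1: p_1 = 8.

p_1 = 8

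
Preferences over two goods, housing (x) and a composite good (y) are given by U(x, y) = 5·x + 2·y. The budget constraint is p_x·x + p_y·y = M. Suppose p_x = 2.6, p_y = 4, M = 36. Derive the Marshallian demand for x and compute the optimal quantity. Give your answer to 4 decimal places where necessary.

x* = 13.8462

Perfect substitutes: compare marginal utility per dollar. 5/p_x vs 2/p_y → 1.9231 vs 0.5.
x gives more utility per dollar, so spend all income on x: x* = M/p_x, y* = 0.
Numerically: x* = 13.8462, y* = 0.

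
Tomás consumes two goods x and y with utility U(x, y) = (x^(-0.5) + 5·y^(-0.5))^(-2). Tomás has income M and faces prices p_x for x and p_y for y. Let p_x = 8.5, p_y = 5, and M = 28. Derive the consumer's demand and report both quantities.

MRS = MU_x/MU_y = (1/5)·(y/x)^(1.5). Set equal to p_x/p_y.
Hence y/x = (5·p_x/p_y)^(1/(1.5)), i.e. raised to the 2/3 power.
With the ratio pinned down, the budget gives x* = M/(p_x + p_y·(y/x)) and y* = (y/x)·x*.
Numerically y/x = 4.164977, so x* = 28/(8.5 + 5·4.164977) = 0.9548 and y* = 4.164977·0.9548 = 3.9768.

x* = 0.9548, y* = 3.9768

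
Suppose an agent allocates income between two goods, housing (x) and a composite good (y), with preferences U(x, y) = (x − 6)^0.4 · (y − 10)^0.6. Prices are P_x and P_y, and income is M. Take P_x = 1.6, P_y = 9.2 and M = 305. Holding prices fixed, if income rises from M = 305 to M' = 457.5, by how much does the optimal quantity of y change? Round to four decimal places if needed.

Δy* = 9.9457

This is Cobb-Douglas in (x−6, y−10): tangency gives 0.4·P_y·(y−10) = 0.6·P_x·(x−6).
After buying the subsistence bundle (6, 10), a share 0.4 of the remaining income goes to x: x* = 6 + 0.4·(M − 6P_x − 10P_y)/P_x.
Discretionary income = 305 − 6·1.6 − 10·9.2 = 203.4; y* = 10 + 0.6·203.4/9.2 = 23.2652.
At M' = 457.5: y* = 33.2109. Change: 33.2109 − 23.2652 = 9.9457.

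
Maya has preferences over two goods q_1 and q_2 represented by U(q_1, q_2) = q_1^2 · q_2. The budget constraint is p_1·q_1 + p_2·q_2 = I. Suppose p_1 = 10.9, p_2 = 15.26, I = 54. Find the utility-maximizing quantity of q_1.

MU_q_1/MU_q_2 = (2·q_2)/(q_1); tangency sets this equal to p_1/p_2.
So 2·p_2·q_2 = p_1·q_1; combined with the budget, a share 2/3 of income goes to q_1.
Demand: q_1*(p_1,p_2,I) = 2/3·I/p_1 and q_2* = 1/3·I/p_2.
At p_1=10.9, p_2=15.26, I=54: q_1* = 2/3·54/10.9 = 3.3028.

q_1* = 3.3028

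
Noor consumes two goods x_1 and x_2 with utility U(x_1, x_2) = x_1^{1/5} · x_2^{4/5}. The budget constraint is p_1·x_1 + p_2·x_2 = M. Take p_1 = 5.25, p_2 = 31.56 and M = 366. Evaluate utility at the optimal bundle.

Demand: x_1*(p_1,p_2,M) = 0.2·M/p_1 and x_2* = 0.8·M/p_2.
At p_1=5.25, p_2=31.56, M=366: x_1* = 0.2·366/5.25 = 13.9429, x_2* = 9.2776.
Utility at the optimum: U(13.9429, 9.2776) = 10.0651.

V = 10.0651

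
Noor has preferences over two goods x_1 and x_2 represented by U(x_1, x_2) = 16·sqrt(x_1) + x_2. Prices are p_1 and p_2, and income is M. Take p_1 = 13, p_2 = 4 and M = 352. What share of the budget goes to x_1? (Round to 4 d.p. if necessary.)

share on x_1 = 0.2238

Plugging in: x_1* = (8·4/13)² = 6.0592, x_2* = 68.3077.
Expenditure on x_1: 13·6.0592 = 78.7692; share = 0.2238.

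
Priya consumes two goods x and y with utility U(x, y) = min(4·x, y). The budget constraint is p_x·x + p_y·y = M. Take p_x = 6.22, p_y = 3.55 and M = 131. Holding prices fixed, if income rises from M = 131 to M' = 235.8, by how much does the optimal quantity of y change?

Δy* = 20.5289

Leontief preferences: the optimum is at the kink where x/1 = y/4, i.e. y = 4·x.
Budget: p_x·x + p_y·4·x = M, so (p_x + 4·p_y)·x = M.
Demand: x*(p_x,p_y,M) = M/(p_x + 4·p_y), y* = 4·M/(p_x + 4·p_y).
Here 6.22 + 4·3.55 = 20.42, giving y* = 25.6611.
At M' = 235.8: y* = 46.19. Change: 46.19 − 25.6611 = 20.5289.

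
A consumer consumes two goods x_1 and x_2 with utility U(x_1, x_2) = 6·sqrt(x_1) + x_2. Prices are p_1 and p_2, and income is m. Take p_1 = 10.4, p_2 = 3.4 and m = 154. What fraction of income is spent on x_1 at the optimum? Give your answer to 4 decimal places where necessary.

Thus x_1* = (3·p_2/p_1)² — independent of m — with the rest of income spent on x_2.
Plugging in: x_1* = (3·3.4/10.4)² = 0.9619, x_2* = 42.3518.
Expenditure on x_1: 10.4·0.9619 = 10.0038; share = 0.065.

share on x_1 = 0.065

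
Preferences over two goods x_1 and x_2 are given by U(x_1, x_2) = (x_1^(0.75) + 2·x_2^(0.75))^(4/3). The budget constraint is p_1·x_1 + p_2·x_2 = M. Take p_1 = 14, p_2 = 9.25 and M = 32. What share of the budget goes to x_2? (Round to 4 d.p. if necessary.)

MU_x_1 ∝ x_1^(-0.25), MU_x_2 ∝ 2·x_2^(-0.25), so MRS = (1/2)·(x_2/x_1)^(0.25) = p_1/p_2.
Solve for the ratio: x_2/x_1 = [2·p_1/p_2]^(4).
With the ratio pinned down, the budget gives x_1* = M/(p_1 + p_2·(x_2/x_1)) and x_2* = (x_2/x_1)·x_1*.
Numerically x_2/x_1 = 83.958601, so x_1* = 32/(14 + 9.25·83.958601) = 0.0405 and x_2* = 83.958601·0.0405 = 3.3982.
Expenditure on x_2: 9.25·3.3982 = 31.4334; share = 0.9823.

share on x_2 = 0.9823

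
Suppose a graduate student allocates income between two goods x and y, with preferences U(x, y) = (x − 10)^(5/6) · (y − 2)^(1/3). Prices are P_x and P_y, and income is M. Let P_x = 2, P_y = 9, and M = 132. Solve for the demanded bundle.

x* = 43.5714, y* = 4.9841

This is Cobb-Douglas in (x−10, y−2): tangency gives 5/6·P_y·(y−2) = 1/3·P_x·(x−10).
Substituting into the budget: x* = 10 + 5/7·(M − 10·P_x − 2·P_y)/P_x, and y* = 2 + 2/7·(…)/P_y.
Discretionary income = 132 − 10·2 − 2·9 = 94; x* = 10 + 5/7·94/2 = 43.5714; y* = 2 + 2/7·94/9 = 4.9841.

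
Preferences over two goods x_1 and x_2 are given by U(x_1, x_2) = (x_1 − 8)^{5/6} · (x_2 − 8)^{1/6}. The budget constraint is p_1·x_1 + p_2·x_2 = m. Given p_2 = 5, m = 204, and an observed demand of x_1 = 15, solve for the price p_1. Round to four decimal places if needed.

p_1 = 10

MRS = 5·(x_2−8)/(x_1−8). Tangency with p_1/p_2 gives x_2−8 = (1/5)·(p_1/p_2)·(x_1−8).
After buying the subsistence bundle (8, 8), a share 5/6 of the remaining income goes to x_1: x_1* = 8 + 5/6·(m − 8p_1 − 8p_2)/p_1.
Set x_1* = 15 in the demand function and solve for p_1: p_1 = 10.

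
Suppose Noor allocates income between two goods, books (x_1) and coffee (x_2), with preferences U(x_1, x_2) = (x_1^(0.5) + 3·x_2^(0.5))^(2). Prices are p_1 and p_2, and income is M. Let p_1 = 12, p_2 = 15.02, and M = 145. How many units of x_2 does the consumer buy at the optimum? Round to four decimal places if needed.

MU_x_1 ∝ x_1^(-0.5), MU_x_2 ∝ 3·x_2^(-0.5), so MRS = (1/3)·(x_2/x_1)^(0.5) = p_1/p_2.
Solve for the ratio: x_2/x_1 = [3·p_1/p_2]^(2).
Substitute x_2 = (x_2/x_1)·x_1 into the budget: x_1* = M/(p_1 + p_2·(x_2/x_1)).
Numerically x_2/x_1 = 5.744671, so x_1* = 145/(12 + 15.02·5.744671) = 1.4753 and x_2* = 5.744671·1.4753 = 8.4751.

x_2* = 8.4751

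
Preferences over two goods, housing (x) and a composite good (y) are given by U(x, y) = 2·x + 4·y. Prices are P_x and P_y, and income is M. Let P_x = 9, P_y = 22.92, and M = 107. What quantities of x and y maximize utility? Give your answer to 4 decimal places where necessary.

Perfect substitutes: compare marginal utility per dollar. 2/P_x vs 4/P_y → 0.2222 vs 0.1745.
x gives more utility per dollar, so spend all income on x: x* = M/P_x, y* = 0.
Numerically: x* = 11.8889, y* = 0.

x* = 11.8889, y* = 0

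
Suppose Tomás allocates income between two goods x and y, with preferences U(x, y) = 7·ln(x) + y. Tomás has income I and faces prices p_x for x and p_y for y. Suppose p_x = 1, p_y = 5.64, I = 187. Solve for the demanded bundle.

x* = 39.48, y* = 26.156

Set MRS = p_x/p_y: (7/x)/1 = p_x/p_y.
So x*(p_x,p_y) = 7·p_y/p_x, independent of income; and y* = (I − 7·p_y)/p_y.
At the given prices: x* = 7·5.64/1 = 39.48, and y* = 26.156.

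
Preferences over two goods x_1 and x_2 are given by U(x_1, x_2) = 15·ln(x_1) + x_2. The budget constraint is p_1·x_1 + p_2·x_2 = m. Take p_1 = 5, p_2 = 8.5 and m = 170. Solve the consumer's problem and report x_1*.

So x_1*(p_1,p_2) = 15·p_2/p_1, independent of income; and x_2* = (m − 15·p_2)/p_2.
At the given prices: x_1* = 15·8.5/5 = 25.5.

x_1* = 25.5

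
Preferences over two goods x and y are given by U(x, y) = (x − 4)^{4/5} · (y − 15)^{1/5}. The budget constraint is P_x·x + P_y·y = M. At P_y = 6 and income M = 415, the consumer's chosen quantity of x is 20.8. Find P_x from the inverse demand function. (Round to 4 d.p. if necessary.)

P_x = 13

This is Cobb-Douglas in (x−4, y−15): tangency gives 0.8·P_y·(y−15) = 0.2·P_x·(x−4).
After buying the subsistence bundle (4, 15), a share 0.8 of the remaining income goes to x: x* = 4 + 0.8·(M − 4P_x − 15P_y)/P_x.
Set x* = 20.8 in the demand function and solve for P_x: P_x = 13.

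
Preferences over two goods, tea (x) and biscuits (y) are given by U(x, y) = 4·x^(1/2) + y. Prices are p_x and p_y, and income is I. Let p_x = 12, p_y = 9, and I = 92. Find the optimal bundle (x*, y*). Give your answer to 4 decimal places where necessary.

x* = 2.25, y* = 7.2222

Set MRS = p_x/p_y: 2·x^(−1/2) = p_x/p_y.
Thus x* = (2·p_y/p_x)² — independent of I — with the rest of income spent on y.
Plugging in: x* = (2·9/12)² = 2.25, y* = 7.2222.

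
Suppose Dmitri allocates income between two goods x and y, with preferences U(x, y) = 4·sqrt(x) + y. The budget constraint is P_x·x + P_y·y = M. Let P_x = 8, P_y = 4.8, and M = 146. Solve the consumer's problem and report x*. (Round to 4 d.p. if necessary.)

Utility is quasi-linear in y; the FOC for x is 2/√x = P_x/P_y.
Thus x* = (2·P_y/P_x)² — independent of M — with the rest of income spent on y.
Plugging in: x* = (2·4.8/8)² = 1.44.

x* = 1.44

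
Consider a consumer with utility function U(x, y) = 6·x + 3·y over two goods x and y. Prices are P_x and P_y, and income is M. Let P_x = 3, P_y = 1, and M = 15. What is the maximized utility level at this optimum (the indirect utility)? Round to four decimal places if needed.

V = 45

Perfect substitutes: compare marginal utility per dollar. 6/P_x vs 3/P_y → 2 vs 3.
y gives more utility per dollar, so spend all income on y: y* = M/P_y, x* = 0.
Numerically: x* = 0, y* = 15.
Utility at the optimum: U(0, 15) = 45.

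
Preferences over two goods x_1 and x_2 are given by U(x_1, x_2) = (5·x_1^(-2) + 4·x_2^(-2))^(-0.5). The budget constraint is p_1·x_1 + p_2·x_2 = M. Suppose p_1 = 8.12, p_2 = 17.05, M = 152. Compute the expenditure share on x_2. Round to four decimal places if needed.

share on x_2 = 0.6035

From the CES first-order condition, (5/4)·(x_2/x_1)^(3) = p_1/p_2.
Solve for the ratio: x_2/x_1 = [(4/5)·p_1/p_2]^(1/3).
Substitute x_2 = (x_2/x_1)·x_1 into the budget: x_1* = M/(p_1 + p_2·(x_2/x_1)).
Numerically x_2/x_1 = 0.724949, so x_1* = 152/(8.12 + 17.05·0.724949) = 7.4217 and x_2* = 0.724949·7.4217 = 5.3804.
Expenditure on x_2: 17.05·5.3804 = 91.7355; share = 0.6035.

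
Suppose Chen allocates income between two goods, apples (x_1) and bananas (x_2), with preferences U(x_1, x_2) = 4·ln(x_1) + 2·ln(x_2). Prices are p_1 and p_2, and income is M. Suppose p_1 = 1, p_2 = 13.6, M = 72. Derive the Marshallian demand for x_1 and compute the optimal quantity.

x_1* = 48

Tangency: MRS = 2·x_2/x_1 = p_1/p_2.
So 4·p_2·x_2 = 2·p_1·x_1; combined with the budget, a share 2/3 of income goes to x_1.
Demand: x_1*(p_1,p_2,M) = 2/3·M/p_1 and x_2* = 1/3·M/p_2.
At p_1=1, p_2=13.6, M=72: x_1* = 2/3·72/1 = 48.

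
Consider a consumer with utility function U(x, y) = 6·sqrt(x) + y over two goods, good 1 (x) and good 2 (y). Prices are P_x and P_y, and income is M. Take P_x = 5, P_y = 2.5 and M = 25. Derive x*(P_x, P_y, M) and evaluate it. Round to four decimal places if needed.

Utility is quasi-linear in y; the FOC for x is 3/√x = P_x/P_y.
Solve: √x = 3·P_y/P_x, so x*(P_x,P_y) = (3·P_y/P_x)², and y* = (M − P_x·x*)/P_y.
Plugging in: x* = (3·2.5/5)² = 2.25.

x* = 2.25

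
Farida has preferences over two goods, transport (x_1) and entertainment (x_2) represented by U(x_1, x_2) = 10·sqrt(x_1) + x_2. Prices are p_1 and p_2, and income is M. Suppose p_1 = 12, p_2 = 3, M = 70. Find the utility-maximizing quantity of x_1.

MU_x_1 = 5/√x_1, MU_x_2 = 1. Tangency: 5/√x_1 = p_1/p_2.
Thus x_1* = (5·p_2/p_1)² — independent of M — with the rest of income spent on x_2.
Plugging in: x_1* = (5·3/12)² = 1.5625.

x_1* = 1.5625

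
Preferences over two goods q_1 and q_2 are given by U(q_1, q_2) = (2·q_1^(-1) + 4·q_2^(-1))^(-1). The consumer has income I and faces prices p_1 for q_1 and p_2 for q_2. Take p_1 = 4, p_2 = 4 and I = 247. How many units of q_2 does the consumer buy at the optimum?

Substitute q_2 = (q_2/q_1)·q_1 into the budget: q_1* = I/(p_1 + p_2·(q_2/q_1)).
Numerically q_2/q_1 = 1.414214, so q_1* = 247/(4 + 4·1.414214) = 25.5777 and q_2* = 1.414214·25.5777 = 36.1723.

q_2* = 36.1723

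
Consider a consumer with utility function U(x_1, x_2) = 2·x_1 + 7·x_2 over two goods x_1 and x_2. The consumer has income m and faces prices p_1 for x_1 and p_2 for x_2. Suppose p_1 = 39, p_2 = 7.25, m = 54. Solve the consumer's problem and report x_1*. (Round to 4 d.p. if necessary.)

Linear utility — the consumer picks whichever good has higher MU/price: 2/39 = 0.0513 vs 7/7.25 = 0.9655.
x_2 gives more utility per dollar, so spend all income on x_2: x_2* = m/p_2, x_1* = 0.
Numerically: x_1* = 0, x_2* = 7.4483.

x_1* = 0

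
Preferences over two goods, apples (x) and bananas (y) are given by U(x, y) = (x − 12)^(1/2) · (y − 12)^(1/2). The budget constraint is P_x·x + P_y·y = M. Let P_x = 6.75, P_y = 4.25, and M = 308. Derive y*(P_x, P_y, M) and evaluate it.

After buying the subsistence bundle (12, 12), a share 0.5 of the remaining income goes to x: x* = 12 + 0.5·(M − 12P_x − 12P_y)/P_x.
Discretionary income = 308 − 12·6.75 − 12·4.25 = 176; y* = 12 + 0.5·176/4.25 = 32.7059.

y* = 32.7059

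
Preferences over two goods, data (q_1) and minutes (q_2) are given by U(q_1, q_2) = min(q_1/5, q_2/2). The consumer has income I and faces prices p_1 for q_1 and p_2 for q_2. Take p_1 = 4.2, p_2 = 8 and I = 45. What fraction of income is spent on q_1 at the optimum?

share on q_1 = 0.5676

Leontief preferences: the optimum is at the kink where q_1/5 = q_2/2, i.e. q_2 = (2/5)·q_1.
Budget: p_1·q_1 + p_2·(2/5)·q_1 = I, so (5·p_1 + 2·p_2)·q_1 = 5·I.
Demand: q_1*(p_1,p_2,I) = 5·I/(5·p_1 + 2·p_2), q_2* = 2·I/(5·p_1 + 2·p_2).
Here 5·4.2 + 2·8 = 37, giving q_1* = 6.0811 and q_2* = 2.4324.
Expenditure on q_1: 4.2·6.0811 = 25.5405; share = 0.5676.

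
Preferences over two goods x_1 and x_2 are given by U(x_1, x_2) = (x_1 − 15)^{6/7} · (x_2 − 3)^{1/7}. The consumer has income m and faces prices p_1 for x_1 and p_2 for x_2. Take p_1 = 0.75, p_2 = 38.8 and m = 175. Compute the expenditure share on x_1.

After buying the subsistence bundle (15, 3), a share 6/7 of the remaining income goes to x_1: x_1* = 15 + 6/7·(m − 15p_1 − 3p_2)/p_1.
Discretionary income = 175 − 15·0.75 − 3·38.8 = 47.35; x_1* = 15 + 6/7·47.35/0.75 = 69.1143; x_2* = 3 + 1/7·47.35/38.8 = 3.1743.
Expenditure on x_1: 0.75·69.1143 = 51.8357; share = 0.2962.

share on x_1 = 0.2962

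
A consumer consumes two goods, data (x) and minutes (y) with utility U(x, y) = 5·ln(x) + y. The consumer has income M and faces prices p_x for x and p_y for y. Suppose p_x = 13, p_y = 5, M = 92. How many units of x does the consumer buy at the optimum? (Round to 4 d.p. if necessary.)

Set MRS = p_x/p_y: (5/x)/1 = p_x/p_y.
So x*(p_x,p_y) = 5·p_y/p_x, independent of income; and y* = (M − 5·p_y)/p_y.
At the given prices: x* = 5·5/13 = 1.9231.

x* = 1.9231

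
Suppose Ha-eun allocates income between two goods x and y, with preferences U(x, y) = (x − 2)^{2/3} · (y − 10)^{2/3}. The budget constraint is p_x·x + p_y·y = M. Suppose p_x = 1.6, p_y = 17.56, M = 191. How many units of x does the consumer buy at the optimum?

x* = 5.8125

Let x' = x−2, y' = y−10. MRS = y'/x' = p_x/p_y.
After buying the subsistence bundle (2, 10), a share 0.5 of the remaining income goes to x: x* = 2 + 0.5·(M − 2p_x − 10p_y)/p_x.
Discretionary income = 191 − 2·1.6 − 10·17.56 = 12.2; x* = 2 + 0.5·12.2/1.6 = 5.8125.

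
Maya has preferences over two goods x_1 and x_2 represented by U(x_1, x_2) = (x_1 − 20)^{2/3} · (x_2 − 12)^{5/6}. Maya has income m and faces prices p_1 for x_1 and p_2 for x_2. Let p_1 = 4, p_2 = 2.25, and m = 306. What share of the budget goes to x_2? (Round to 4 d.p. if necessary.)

This is Cobb-Douglas in (x_1−20, x_2−12): tangency gives 2/3·p_2·(x_2−12) = 5/6·p_1·(x_1−20).
Substituting into the budget: x_1* = 20 + 4/9·(m − 20·p_1 − 12·p_2)/p_1, and x_2* = 12 + 5/9·(…)/p_2.
Discretionary income = 306 − 20·4 − 12·2.25 = 199; x_1* = 20 + 4/9·199/4 = 42.1111; x_2* = 12 + 5/9·199/2.25 = 61.1358.
Expenditure on x_2: 2.25·61.1358 = 137.5556; share = 0.4495.

share on x_2 = 0.4495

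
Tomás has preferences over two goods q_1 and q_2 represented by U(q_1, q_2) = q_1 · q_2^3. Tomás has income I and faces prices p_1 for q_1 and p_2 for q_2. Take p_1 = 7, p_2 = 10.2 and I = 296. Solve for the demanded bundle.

q_1* = 10.5714, q_2* = 21.7647

MU_q_1/MU_q_2 = (q_2)/(3·q_1); tangency sets this equal to p_1/p_2.
So p_2·q_2 = 3·p_1·q_1; combined with the budget, a share 0.25 of income goes to q_1.
Demand: q_1*(p_1,p_2,I) = 0.25·I/p_1 and q_2* = 0.75·I/p_2.
At p_1=7, p_2=10.2, I=296: q_1* = 0.25·296/7 = 10.5714, q_2* = 21.7647.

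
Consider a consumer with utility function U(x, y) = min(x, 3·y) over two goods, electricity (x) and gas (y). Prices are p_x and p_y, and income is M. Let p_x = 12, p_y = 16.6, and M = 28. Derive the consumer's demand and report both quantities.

x* = 1.597, y* = 0.5323

Demand: x*(p_x,p_y,M) = 3·M/(3·p_x + p_y), y* = M/(3·p_x + p_y).
Here 3·12 + 16.6 = 52.6, giving x* = 1.597 and y* = 0.5323.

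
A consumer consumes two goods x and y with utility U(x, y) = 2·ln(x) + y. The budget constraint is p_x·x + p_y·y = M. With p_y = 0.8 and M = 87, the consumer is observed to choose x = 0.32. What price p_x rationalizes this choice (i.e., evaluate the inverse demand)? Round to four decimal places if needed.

p_x = 5

MU_x = 2/x, MU_y = 1. Tangency: 2/x = p_x/p_y.
So x*(p_x,p_y) = 2·p_y/p_x, independent of income; and y* = (M − 2·p_y)/p_y.
Set x* = 0.32 in the demand function and solve for p_x: p_x = 5.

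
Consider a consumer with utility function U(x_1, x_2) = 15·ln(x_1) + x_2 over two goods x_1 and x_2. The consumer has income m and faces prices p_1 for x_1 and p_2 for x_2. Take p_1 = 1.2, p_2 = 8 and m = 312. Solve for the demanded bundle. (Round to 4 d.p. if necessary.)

x_1* = 100, x_2* = 24

Set MRS = p_1/p_2: (15/x_1)/1 = p_1/p_2.
So x_1*(p_1,p_2) = 15·p_2/p_1, independent of income; and x_2* = (m − 15·p_2)/p_2.
At the given prices: x_1* = 15·8/1.2 = 100, and x_2* = 24.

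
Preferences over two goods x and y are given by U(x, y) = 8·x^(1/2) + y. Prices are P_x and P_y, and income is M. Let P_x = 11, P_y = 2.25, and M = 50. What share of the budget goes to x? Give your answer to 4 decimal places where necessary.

Plugging in: x* = (4·2.25/11)² = 0.6694, y* = 18.9495.
Expenditure on x: 11·0.6694 = 7.3636; share = 0.1473.

share on x = 0.1473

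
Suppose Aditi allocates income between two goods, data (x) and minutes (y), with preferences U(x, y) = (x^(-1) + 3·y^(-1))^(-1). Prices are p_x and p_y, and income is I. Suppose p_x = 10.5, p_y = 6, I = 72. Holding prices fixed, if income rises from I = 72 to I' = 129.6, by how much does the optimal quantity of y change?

Δy* = 5.4429

From the CES first-order condition, (1/3)·(y/x)^(2) = p_x/p_y.
Hence y/x = (3·p_x/p_y)^(1/(2)), i.e. raised to the 0.5 power.
With the ratio pinned down, the budget gives x* = I/(p_x + p_y·(y/x)) and y* = (y/x)·x*.
Numerically y/x = 2.291288, so x* = 72/(10.5 + 6·2.291288) = 2.9694 and y* = 2.291288·2.9694 = 6.8036.
At I' = 129.6: y* = 12.2465. Change: 12.2465 − 6.8036 = 5.4429.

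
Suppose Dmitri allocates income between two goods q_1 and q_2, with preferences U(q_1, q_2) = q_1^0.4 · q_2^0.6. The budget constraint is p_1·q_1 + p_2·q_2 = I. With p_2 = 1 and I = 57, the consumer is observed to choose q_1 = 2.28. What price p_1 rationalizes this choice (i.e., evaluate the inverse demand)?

p_1 = 10

MU_q_1/MU_q_2 = (0.4·q_2)/(0.6·q_1); tangency sets this equal to p_1/p_2.
Rearranging, p_2·q_2 = (3/2)·p_1·q_1. Substituting into the budget gives p_1·q_1·(1 + (3/2)) = I.
Demand: q_1*(p_1,p_2,I) = 0.4·I/p_1 and q_2* = 0.6·I/p_2.
Set q_1* = 2.28 in the demand function and solve for p_1: p_1 = 10.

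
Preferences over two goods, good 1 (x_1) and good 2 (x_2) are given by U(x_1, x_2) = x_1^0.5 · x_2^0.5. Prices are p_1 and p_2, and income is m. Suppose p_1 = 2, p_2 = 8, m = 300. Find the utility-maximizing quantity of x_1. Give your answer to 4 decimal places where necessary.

x_1* = 75

Demand: x_1*(p_1,p_2,m) = 0.5·m/p_1 and x_2* = 0.5·m/p_2.
At p_1=2, p_2=8, m=300: x_1* = 0.5·300/2 = 75.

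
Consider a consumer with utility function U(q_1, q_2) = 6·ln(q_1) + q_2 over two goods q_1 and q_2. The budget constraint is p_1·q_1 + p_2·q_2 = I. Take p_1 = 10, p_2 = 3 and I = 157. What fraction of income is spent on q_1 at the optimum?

share on q_1 = 0.1146

Set MRS = p_1/p_2: (6/q_1)/1 = p_1/p_2.
So q_1*(p_1,p_2) = 6·p_2/p_1, independent of income; and q_2* = (I − 6·p_2)/p_2.
At the given prices: q_1* = 6·3/10 = 1.8, and q_2* = 46.3333.
Expenditure on q_1: 10·1.8 = 18; share = 0.1146.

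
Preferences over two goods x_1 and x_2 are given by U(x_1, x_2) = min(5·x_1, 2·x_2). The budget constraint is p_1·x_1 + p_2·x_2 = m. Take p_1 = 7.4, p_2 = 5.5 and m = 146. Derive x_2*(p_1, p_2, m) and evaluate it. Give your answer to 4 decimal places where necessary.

x_2* = 17.2577

Leontief preferences: the optimum is at the kink where x_1/2 = x_2/5, i.e. x_2 = (5/2)·x_1.
Budget: p_1·x_1 + p_2·(5/2)·x_1 = m, so (2·p_1 + 5·p_2)·x_1 = 2·m.
Demand: x_1*(p_1,p_2,m) = 2·m/(2·p_1 + 5·p_2), x_2* = 5·m/(2·p_1 + 5·p_2).
Here 2·7.4 + 5·5.5 = 42.3, giving x_2* = 17.2577.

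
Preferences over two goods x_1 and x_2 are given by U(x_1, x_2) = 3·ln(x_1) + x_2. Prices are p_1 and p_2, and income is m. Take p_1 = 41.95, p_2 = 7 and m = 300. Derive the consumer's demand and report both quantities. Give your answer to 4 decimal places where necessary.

x_1* = 0.5006, x_2* = 39.8571

Set MRS = p_1/p_2: (3/x_1)/1 = p_1/p_2.
So x_1*(p_1,p_2) = 3·p_2/p_1, independent of income; and x_2* = (m − 3·p_2)/p_2.
At the given prices: x_1* = 3·7/41.95 = 0.5006, and x_2* = 39.8571.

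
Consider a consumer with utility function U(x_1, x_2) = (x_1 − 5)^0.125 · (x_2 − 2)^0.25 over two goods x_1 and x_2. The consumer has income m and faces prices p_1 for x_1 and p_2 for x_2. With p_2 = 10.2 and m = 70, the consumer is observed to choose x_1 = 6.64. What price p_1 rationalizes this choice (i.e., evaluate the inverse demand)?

Let x_1' = x_1−5, x_2' = x_2−2. MRS = (1/2)·x_2'/x_1' = p_1/p_2.
Substituting into the budget: x_1* = 5 + 1/3·(m − 5·p_1 − 2·p_2)/p_1, and x_2* = 2 + 2/3·(…)/p_2.
Set x_1* = 6.64 in the demand function and solve for p_1: p_1 = 5.

p_1 = 5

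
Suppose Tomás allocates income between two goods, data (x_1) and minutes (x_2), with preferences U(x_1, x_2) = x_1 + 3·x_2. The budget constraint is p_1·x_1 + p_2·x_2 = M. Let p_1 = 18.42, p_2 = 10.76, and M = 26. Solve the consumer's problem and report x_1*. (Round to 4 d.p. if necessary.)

x_1* = 0

Perfect substitutes: compare marginal utility per dollar. 1/p_1 vs 3/p_2 → 0.0543 vs 0.2788.
x_2 gives more utility per dollar, so spend all income on x_2: x_2* = M/p_2, x_1* = 0.
Numerically: x_1* = 0, x_2* = 2.4164.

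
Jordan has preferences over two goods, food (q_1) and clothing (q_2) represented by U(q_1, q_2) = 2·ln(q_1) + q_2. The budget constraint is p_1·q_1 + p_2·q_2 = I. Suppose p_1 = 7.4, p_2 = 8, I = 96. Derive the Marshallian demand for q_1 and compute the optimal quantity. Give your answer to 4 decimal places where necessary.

MU_q_1 = 2/q_1, MU_q_2 = 1. Tangency: 2/q_1 = p_1/p_2.
So q_1*(p_1,p_2) = 2·p_2/p_1, independent of income; and q_2* = (I − 2·p_2)/p_2.
At the given prices: q_1* = 2·8/7.4 = 2.1622.

q_1* = 2.1622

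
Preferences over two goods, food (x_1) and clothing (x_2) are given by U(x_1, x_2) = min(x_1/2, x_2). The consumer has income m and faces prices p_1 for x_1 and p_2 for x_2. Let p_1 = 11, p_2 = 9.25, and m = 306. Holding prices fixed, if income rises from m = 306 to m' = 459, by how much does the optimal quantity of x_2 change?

Δx_2* = 4.896

Leontief preferences: the optimum is at the kink where x_1/2 = x_2/1, i.e. x_2 = (1/2)·x_1.
Budget: p_1·x_1 + p_2·(1/2)·x_1 = m, so (2·p_1 + p_2)·x_1 = 2·m.
Demand: x_1*(p_1,p_2,m) = 2·m/(2·p_1 + p_2), x_2* = m/(2·p_1 + p_2).
Here 2·11 + 9.25 = 31.25, giving x_2* = 9.792.
At m' = 459: x_2* = 14.688. Change: 14.688 − 9.792 = 4.896.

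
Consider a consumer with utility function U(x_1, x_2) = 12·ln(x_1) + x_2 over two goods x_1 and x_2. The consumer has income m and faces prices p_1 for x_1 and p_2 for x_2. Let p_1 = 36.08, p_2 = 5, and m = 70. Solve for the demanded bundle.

MU_x_1 = 12/x_1, MU_x_2 = 1. Tangency: 12/x_1 = p_1/p_2.
So x_1*(p_1,p_2) = 12·p_2/p_1, independent of income; and x_2* = (m − 12·p_2)/p_2.
At the given prices: x_1* = 12·5/36.08 = 1.663, and x_2* = 2.

x_1* = 1.663, x_2* = 2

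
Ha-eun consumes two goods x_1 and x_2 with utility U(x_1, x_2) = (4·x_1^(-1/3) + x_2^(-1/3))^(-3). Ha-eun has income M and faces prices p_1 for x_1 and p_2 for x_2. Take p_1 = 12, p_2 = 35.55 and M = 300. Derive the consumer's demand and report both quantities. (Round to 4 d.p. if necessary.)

x_1* = 17.0784, x_2* = 2.674

MRS = MU_x_1/MU_x_2 = 4·(x_2/x_1)^(4/3). Set equal to p_1/p_2.
Solve for the ratio: x_2/x_1 = [(1/4)·p_1/p_2]^(0.75).
Substitute x_2 = (x_2/x_1)·x_1 into the budget: x_1* = M/(p_1 + p_2·(x_2/x_1)).
Numerically x_2/x_1 = 0.156571, so x_1* = 300/(12 + 35.55·0.156571) = 17.0784 and x_2* = 0.156571·17.0784 = 2.674.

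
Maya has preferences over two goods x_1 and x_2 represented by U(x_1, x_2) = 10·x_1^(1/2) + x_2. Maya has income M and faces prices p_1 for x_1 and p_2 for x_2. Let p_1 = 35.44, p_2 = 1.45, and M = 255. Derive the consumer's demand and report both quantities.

x_1* = 0.0418, x_2* = 174.8392

Utility is quasi-linear in x_2; the FOC for x_1 is 5/√x_1 = p_1/p_2.
Solve: √x_1 = 5·p_2/p_1, so x_1*(p_1,p_2) = (5·p_2/p_1)², and x_2* = (M − p_1·x_1*)/p_2.
Plugging in: x_1* = (5·1.45/35.44)² = 0.0418, x_2* = 174.8392.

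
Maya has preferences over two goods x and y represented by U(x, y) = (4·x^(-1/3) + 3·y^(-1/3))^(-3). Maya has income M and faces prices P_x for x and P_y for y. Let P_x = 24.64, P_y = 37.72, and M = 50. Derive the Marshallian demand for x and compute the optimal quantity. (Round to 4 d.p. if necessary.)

x* = 1.07

MU_x ∝ 4·x^(-4/3), MU_y ∝ 3·y^(-4/3), so MRS = (4/3)·(y/x)^(4/3) = P_x/P_y.
Hence y/x = ((3/4)·P_x/P_y)^(1/(4/3)), i.e. raised to the 0.75 power.
With the ratio pinned down, the budget gives x* = M/(P_x + P_y·(y/x)) and y* = (y/x)·x*.
Numerically y/x = 0.585595, so x* = 50/(24.64 + 37.72·0.585595) = 1.07.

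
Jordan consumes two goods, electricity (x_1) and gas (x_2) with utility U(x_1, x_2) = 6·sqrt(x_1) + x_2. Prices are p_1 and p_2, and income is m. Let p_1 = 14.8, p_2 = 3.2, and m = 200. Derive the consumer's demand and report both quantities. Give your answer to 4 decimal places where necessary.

Solve: √x_1 = 3·p_2/p_1, so x_1*(p_1,p_2) = (3·p_2/p_1)², and x_2* = (m − p_1·x_1*)/p_2.
Plugging in: x_1* = (3·3.2/14.8)² = 0.4207, x_2* = 60.5541.

x_1* = 0.4207, x_2* = 60.5541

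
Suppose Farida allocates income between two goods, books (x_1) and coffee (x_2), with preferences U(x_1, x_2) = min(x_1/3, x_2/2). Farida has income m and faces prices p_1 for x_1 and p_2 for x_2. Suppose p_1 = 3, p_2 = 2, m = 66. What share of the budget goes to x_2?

With perfect complements, no substitution: consume in ratio x_1:x_2 = 3:2.
Budget: p_1·x_1 + p_2·(2/3)·x_1 = m, so (3·p_1 + 2·p_2)·x_1 = 3·m.
Demand: x_1*(p_1,p_2,m) = 3·m/(3·p_1 + 2·p_2), x_2* = 2·m/(3·p_1 + 2·p_2).
Here 3·3 + 2·2 = 13, giving x_1* = 15.2308 and x_2* = 10.1538.
Expenditure on x_2: 2·10.1538 = 20.3077; share = 0.3077.

share on x_2 = 0.3077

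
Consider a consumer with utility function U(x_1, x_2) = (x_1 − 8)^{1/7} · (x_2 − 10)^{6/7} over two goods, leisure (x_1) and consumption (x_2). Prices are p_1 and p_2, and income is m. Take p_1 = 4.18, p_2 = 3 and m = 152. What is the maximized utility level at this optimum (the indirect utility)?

V = 18.6821

This is Cobb-Douglas in (x_1−8, x_2−10): tangency gives 1/7·p_2·(x_2−10) = 6/7·p_1·(x_1−8).
After buying the subsistence bundle (8, 10), a share 1/7 of the remaining income goes to x_1: x_1* = 8 + 1/7·(m − 8p_1 − 10p_2)/p_1.
Discretionary income = 152 − 8·4.18 − 10·3 = 88.56; x_1* = 8 + 1/7·88.56/4.18 = 11.0267; x_2* = 10 + 6/7·88.56/3 = 35.3029.
Utility at the optimum: U(11.0267, 35.3029) = 18.6821.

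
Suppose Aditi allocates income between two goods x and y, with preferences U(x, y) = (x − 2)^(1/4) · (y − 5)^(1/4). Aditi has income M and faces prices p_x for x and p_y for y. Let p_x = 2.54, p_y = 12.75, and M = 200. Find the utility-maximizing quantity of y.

MRS = (y−5)/(x−2). Tangency with p_x/p_y gives y−5 = (p_x/p_y)·(x−2).
After buying the subsistence bundle (2, 5), a share 0.5 of the remaining income goes to x: x* = 2 + 0.5·(M − 2p_x − 5p_y)/p_x.
Discretionary income = 200 − 2·2.54 − 5·12.75 = 131.17; y* = 5 + 0.5·131.17/12.75 = 10.1439.

y* = 10.1439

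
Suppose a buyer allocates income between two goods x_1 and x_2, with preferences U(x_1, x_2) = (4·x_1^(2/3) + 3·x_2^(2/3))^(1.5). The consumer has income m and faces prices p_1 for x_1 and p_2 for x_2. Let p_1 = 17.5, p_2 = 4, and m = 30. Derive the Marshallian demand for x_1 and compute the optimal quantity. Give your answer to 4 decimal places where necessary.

x_1* = 0.1889

From the CES first-order condition, (4/3)·(x_2/x_1)^(1/3) = p_1/p_2.
Hence x_2/x_1 = ((3/4)·p_1/p_2)^(1/(1/3)), i.e. raised to the 3 power.
With the ratio pinned down, the budget gives x_1* = m/(p_1 + p_2·(x_2/x_1)) and x_2* = (x_2/x_1)·x_1*.
Numerically x_2/x_1 = 35.327911, so x_1* = 30/(17.5 + 4·35.327911) = 0.1889.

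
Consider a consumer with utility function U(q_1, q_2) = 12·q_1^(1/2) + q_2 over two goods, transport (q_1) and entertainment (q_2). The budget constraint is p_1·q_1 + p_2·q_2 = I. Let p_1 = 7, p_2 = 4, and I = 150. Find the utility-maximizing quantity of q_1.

q_1* = 11.7551

MU_q_1 = 6/√q_1, MU_q_2 = 1. Tangency: 6/√q_1 = p_1/p_2.
Thus q_1* = (6·p_2/p_1)² — independent of I — with the rest of income spent on q_2.
Plugging in: q_1* = (6·4/7)² = 11.7551.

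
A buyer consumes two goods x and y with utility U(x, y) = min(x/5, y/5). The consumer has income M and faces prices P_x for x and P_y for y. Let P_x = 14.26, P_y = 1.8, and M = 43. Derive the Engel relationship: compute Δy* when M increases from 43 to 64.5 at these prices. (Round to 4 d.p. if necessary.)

With perfect complements, no substitution: consume in ratio x:y = 5:5.
Budget: P_x·x + P_y·x = M, so (5·P_x + 5·P_y)·x = 5·M.
Demand: x*(P_x,P_y,M) = 5·M/(5·P_x + 5·P_y), y* = 5·M/(5·P_x + 5·P_y).
Here 5·14.26 + 5·1.8 = 80.3, giving y* = 2.6775.
At M' = 64.5: y* = 4.0162. Change: 4.0162 − 2.6775 = 1.3387.

Δy* = 1.3387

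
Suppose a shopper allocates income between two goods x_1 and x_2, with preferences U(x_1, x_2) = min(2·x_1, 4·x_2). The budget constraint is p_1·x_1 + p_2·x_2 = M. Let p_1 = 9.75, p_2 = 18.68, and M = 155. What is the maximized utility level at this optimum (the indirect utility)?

V = 16.2389

Leontief preferences: the optimum is at the kink where x_1/4 = x_2/2, i.e. x_2 = (1/2)·x_1.
Budget: p_1·x_1 + p_2·(1/2)·x_1 = M, so (4·p_1 + 2·p_2)·x_1 = 4·M.
Demand: x_1*(p_1,p_2,M) = 4·M/(4·p_1 + 2·p_2), x_2* = 2·M/(4·p_1 + 2·p_2).
Here 4·9.75 + 2·18.68 = 76.36, giving x_1* = 8.1194 and x_2* = 4.0597.
Utility at the optimum: U(8.1194, 4.0597) = 16.2389.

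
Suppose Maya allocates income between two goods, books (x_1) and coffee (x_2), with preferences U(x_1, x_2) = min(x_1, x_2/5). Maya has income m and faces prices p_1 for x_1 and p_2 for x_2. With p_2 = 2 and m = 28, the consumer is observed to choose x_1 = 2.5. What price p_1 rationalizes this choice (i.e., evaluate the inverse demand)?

Leontief preferences: the optimum is at the kink where x_1/1 = x_2/5, i.e. x_2 = 5·x_1.
Budget: p_1·x_1 + p_2·5·x_1 = m, so (p_1 + 5·p_2)·x_1 = m.
Demand: x_1*(p_1,p_2,m) = m/(p_1 + 5·p_2), x_2* = 5·m/(p_1 + 5·p_2).
Set x_1* = 2.5 in the demand function and solve for p_1: p_1 = 1.2.

p_1 = 1.2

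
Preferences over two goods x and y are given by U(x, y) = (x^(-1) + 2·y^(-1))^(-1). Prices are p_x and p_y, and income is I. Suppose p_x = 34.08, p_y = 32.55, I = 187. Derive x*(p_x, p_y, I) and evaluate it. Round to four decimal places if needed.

x* = 2.3035

Substitute y = (y/x)·x into the budget: x* = I/(p_x + p_y·(y/x)).
Numerically y/x = 1.447069, so x* = 187/(34.08 + 32.55·1.447069) = 2.3035.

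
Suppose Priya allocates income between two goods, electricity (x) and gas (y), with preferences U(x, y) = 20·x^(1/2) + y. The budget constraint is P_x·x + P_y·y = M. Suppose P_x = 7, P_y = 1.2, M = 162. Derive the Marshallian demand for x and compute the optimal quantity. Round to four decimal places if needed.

Utility is quasi-linear in y; the FOC for x is 10/√x = P_x/P_y.
Solve: √x = 10·P_y/P_x, so x*(P_x,P_y) = (10·P_y/P_x)², and y* = (M − P_x·x*)/P_y.
Plugging in: x* = (10·1.2/7)² = 2.9388.

x* = 2.9388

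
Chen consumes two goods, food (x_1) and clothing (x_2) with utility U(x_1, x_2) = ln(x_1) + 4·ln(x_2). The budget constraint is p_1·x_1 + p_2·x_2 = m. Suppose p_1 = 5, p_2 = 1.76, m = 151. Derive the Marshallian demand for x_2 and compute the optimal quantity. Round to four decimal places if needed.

MU_x_1/MU_x_2 = (x_2)/(4·x_1); tangency sets this equal to p_1/p_2.
So p_2·x_2 = 4·p_1·x_1; combined with the budget, a share 0.2 of income goes to x_1.
Demand: x_1*(p_1,p_2,m) = 0.2·m/p_1 and x_2* = 0.8·m/p_2.
At p_1=5, p_2=1.76, m=151: x_2* = 0.8·151/1.76 = 68.6364.

x_2* = 68.6364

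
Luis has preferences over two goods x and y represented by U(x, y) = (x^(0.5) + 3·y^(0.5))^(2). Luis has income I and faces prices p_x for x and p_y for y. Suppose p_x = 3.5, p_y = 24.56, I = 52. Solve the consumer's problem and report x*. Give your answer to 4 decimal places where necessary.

MU_x ∝ x^(-0.5), MU_y ∝ 3·y^(-0.5), so MRS = (1/3)·(y/x)^(0.5) = p_x/p_y.
Hence y/x = (3·p_x/p_y)^(1/(0.5)), i.e. raised to the 2 power.
With the ratio pinned down, the budget gives x* = I/(p_x + p_y·(y/x)) and y* = (y/x)·x*.
Numerically y/x = 0.182777, so x* = 52/(3.5 + 24.56·0.182777) = 6.5089.

x* = 6.5089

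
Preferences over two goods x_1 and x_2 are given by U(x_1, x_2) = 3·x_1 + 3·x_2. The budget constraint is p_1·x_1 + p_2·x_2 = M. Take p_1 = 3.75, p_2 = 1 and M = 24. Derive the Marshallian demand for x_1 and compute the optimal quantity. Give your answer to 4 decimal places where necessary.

x_1* = 0

Perfect substitutes: compare marginal utility per dollar. 3/p_1 vs 3/p_2 → 0.8 vs 3.
x_2 gives more utility per dollar, so spend all income on x_2: x_2* = M/p_2, x_1* = 0.
Numerically: x_1* = 0, x_2* = 24.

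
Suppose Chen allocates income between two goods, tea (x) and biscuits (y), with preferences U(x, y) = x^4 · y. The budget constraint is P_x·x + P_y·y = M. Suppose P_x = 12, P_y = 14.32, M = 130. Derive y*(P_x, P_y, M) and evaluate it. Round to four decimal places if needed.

y* = 1.8156

MU_x/MU_y = (4·y)/(x); tangency sets this equal to P_x/P_y.
Rearranging, P_y·y = (1/4)·P_x·x. Substituting into the budget gives P_x·x·(1 + (1/4)) = M.
Demand: x*(P_x,P_y,M) = 0.8·M/P_x and y* = 0.2·M/P_y.
At P_x=12, P_y=14.32, M=130: y* = 0.2·130/14.32 = 1.8156.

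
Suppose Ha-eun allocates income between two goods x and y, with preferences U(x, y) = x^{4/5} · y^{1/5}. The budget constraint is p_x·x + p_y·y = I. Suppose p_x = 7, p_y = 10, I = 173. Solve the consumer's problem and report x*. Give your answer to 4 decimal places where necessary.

x* = 19.7714

Demand: x*(p_x,p_y,I) = 0.8·I/p_x and y* = 0.2·I/p_y.
At p_x=7, p_y=10, I=173: x* = 0.8·173/7 = 19.7714.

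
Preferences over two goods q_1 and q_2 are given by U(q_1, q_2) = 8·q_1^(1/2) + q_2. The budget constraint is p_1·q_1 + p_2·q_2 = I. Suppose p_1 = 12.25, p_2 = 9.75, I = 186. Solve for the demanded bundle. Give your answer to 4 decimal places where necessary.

q_1* = 10.1358, q_2* = 6.3422

Thus q_1* = (4·p_2/p_1)² — independent of I — with the rest of income spent on q_2.
Plugging in: q_1* = (4·9.75/12.25)² = 10.1358, q_2* = 6.3422.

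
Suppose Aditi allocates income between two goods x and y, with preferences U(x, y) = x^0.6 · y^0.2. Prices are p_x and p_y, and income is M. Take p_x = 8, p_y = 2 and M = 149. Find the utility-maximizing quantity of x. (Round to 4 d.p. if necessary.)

x* = 13.9688

Demand: x*(p_x,p_y,M) = 0.75·M/p_x and y* = 0.25·M/p_y.
At p_x=8, p_y=2, M=149: x* = 0.75·149/8 = 13.9688.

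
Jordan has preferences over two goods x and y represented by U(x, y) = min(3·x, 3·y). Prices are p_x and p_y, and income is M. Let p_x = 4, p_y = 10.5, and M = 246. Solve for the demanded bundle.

x* = 16.9655, y* = 16.9655

With perfect complements, no substitution: consume in ratio x:y = 3:3.
Budget: p_x·x + p_y·x = M, so (3·p_x + 3·p_y)·x = 3·M.
Demand: x*(p_x,p_y,M) = 3·M/(3·p_x + 3·p_y), y* = 3·M/(3·p_x + 3·p_y).
Here 3·4 + 3·10.5 = 43.5, giving x* = 16.9655 and y* = 16.9655.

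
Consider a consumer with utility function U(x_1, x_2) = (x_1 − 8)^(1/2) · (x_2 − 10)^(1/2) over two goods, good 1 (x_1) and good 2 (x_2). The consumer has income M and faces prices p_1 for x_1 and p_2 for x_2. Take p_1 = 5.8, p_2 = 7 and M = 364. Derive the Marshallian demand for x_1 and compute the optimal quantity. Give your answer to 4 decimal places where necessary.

x_1* = 29.3448

Let x_1' = x_1−8, x_2' = x_2−10. MRS = x_2'/x_1' = p_1/p_2.
Substituting into the budget: x_1* = 8 + 0.5·(M − 8·p_1 − 10·p_2)/p_1, and x_2* = 10 + 0.5·(…)/p_2.
Discretionary income = 364 − 8·5.8 − 10·7 = 247.6; x_1* = 8 + 0.5·247.6/5.8 = 29.3448.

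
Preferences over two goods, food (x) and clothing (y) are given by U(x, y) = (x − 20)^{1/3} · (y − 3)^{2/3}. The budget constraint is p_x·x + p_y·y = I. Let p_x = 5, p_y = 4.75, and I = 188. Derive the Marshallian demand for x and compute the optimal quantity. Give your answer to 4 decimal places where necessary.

x* = 24.9167

Let x' = x−20, y' = y−3. MRS = (1/2)·y'/x' = p_x/p_y.
After buying the subsistence bundle (20, 3), a share 1/3 of the remaining income goes to x: x* = 20 + 1/3·(I − 20p_x − 3p_y)/p_x.
Discretionary income = 188 − 20·5 − 3·4.75 = 73.75; x* = 20 + 1/3·73.75/5 = 24.9167.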